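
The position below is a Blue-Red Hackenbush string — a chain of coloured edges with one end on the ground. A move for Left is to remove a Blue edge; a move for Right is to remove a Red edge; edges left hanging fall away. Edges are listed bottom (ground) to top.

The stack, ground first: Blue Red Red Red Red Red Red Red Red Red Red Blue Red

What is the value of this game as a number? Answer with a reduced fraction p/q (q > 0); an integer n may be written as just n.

5/4096

val(B) = { 0 | (no moves) } = 1
val(BR) = { 0 | 1 } = 1/2
val(BRR) = { 0 | 1/2 1 } = 1/4
val(BRRR) = { 0 | 1/4 1/2 1 } = 1/8
val(BRRRR) = { 0 | 1/8 1/4 1/2 1 } = 1/16
val(BRRRRR) = { 0 | 1/16 1/8 1/4 1/2 1 } = 1/32
val(BRRRRRR) = { 0 | 1/32 1/16 1/8 1/4 1/2 1 } = 1/64
val(BRRRRRRR) = { 0 | 1/64 1/32 1/16 1/8 1/4 1/2 1 } = 1/128
val(BRRRRRRRR) = { 0 | 1/128 1/64 1/32 1/16 1/8 1/4 1/2 1 } = 1/256
val(BRRRRRRRRR) = { 0 | 1/256 1/128 1/64 1/32 1/16 1/8 1/4 1/2 1 } = 1/512
val(BRRRRRRRRRR) = { 0 | 1/512 1/256 1/128 1/64 1/32 1/16 1/8 1/4 1/2 1 } = 1/1024
val(BRRRRRRRRRRB) = { 0 1/1024 | 1/512 1/256 1/128 1/64 1/32 1/16 1/8 1/4 1/2 1 } = 3/2048
val(BRRRRRRRRRRBR) = { 0 1/1024 | 3/2048 1/512 1/256 1/128 1/64 1/32 1/16 1/8 1/4 1/2 1 } = 5/4096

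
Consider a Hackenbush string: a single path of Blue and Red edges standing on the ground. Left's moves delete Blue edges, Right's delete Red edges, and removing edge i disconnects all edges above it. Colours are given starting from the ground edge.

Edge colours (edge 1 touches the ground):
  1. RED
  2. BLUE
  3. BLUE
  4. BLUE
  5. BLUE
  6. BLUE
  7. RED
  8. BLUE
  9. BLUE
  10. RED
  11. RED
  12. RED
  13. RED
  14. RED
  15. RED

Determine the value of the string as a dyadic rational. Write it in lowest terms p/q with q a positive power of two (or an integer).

Recurse on prefixes of the 15-edge string RED BLUE BLUE BLUE BLUE BLUE RED BLUE BLUE RED RED RED RED RED RED:
1 of 15 · R · max L −∞ · min R 0 so -1
2 of 15 · RB · max L -1 · min R 0 so -1/2
3 of 15 · RBB · max L -1/2 · min R 0 so -1/4
4 of 15 · RBBB · max L -1/4 · min R 0 so -1/8
5 of 15 · RBBBB · max L -1/8 · min R 0 so -1/16
6 of 15 · RBBBBB · max L -1/16 · min R 0 so -1/32
7 of 15 · RBBBBBR · max L -1/16 · min R -1/32 so -3/64
8 of 15 · RBBBBBRB · max L -3/64 · min R -1/32 so -5/128
9 of 15 · RBBBBBRBB · max L -5/128 · min R -1/32 so -9/256
10 of 15 · RBBBBBRBBR · max L -5/128 · min R -9/256 so -19/512
11 of 15 · RBBBBBRBBRR · max L -5/128 · min R -19/512 so -39/1024
12 of 15 · RBBBBBRBBRRR · max L -5/128 · min R -39/1024 so -79/2048
13 of 15 · RBBBBBRBBRRRR · max L -5/128 · min R -79/2048 so -159/4096
14 of 15 · RBBBBBRBBRRRRR · max L -5/128 · min R -159/4096 so -319/8192
15 of 15 · RBBBBBRBBRRRRRR · max L -5/128 · min R -319/8192 so -639/16384

-639/16384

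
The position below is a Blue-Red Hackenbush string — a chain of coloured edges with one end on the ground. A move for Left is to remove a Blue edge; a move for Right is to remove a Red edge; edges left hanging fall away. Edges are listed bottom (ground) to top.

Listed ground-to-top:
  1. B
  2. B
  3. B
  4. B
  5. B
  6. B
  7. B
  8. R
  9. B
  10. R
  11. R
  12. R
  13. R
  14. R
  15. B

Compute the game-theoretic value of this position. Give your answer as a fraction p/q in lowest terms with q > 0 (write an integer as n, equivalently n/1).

Recurse on prefixes of the 15-edge string B B B B B B B R B R R R R R B:
edge 1 of 15 (B): { 0 | ∅ } — 1
edge 2 of 15 (B): { 0, 1 | ∅ } — 2
edge 3 of 15 (B): { 0, 1, 2 | ∅ } — 3
edge 4 of 15 (B): { 0, 1, 2, 3 | ∅ } — 4
edge 5 of 15 (B): { 0, 1, 2, 3, 4 | ∅ } — 5
edge 6 of 15 (B): { 0, 1, 2, 3, 4, 5 | ∅ } — 6
edge 7 of 15 (B): { 0, 1, 2, 3, 4, 5, 6 | ∅ } — 7
edge 8 of 15 (R): { 0, 1, 2, 3, 4, 5, 6 | 7 } — 13/2
edge 9 of 15 (B): { 0, 1, 2, 3, 4, 5, 6, 13/2 | 7 } — 27/4
edge 10 of 15 (R): { 0, 1, 2, 3, 4, 5, 6, 13/2 | 27/4, 7 } — 53/8
edge 11 of 15 (R): { 0, 1, 2, 3, 4, 5, 6, 13/2 | 53/8, 27/4, 7 } — 105/16
edge 12 of 15 (R): { 0, 1, 2, 3, 4, 5, 6, 13/2 | 105/16, 53/8, 27/4, 7 } — 209/32
edge 13 of 15 (R): { 0, 1, 2, 3, 4, 5, 6, 13/2 | 209/32, 105/16, 53/8, 27/4, 7 } — 417/64
edge 14 of 15 (R): { 0, 1, 2, 3, 4, 5, 6, 13/2 | 417/64, 209/32, 105/16, 53/8, 27/4, 7 } — 833/128
edge 15 of 15 (B): { 0, 1, 2, 3, 4, 5, 6, 13/2, 833/128 | 417/64, 209/32, 105/16, 53/8, 27/4, 7 } — 1667/256

1667/256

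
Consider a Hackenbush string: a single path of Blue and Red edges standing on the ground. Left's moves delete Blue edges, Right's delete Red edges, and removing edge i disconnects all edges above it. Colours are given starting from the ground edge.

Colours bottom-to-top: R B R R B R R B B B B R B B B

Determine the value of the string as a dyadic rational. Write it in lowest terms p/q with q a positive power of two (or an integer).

-13841/16384

Build value(s[:k]) for k = 1..15, string s = R B R R B R R B B B B R B B B.
value_1 [R]  L=[—]  R=[0]  -> -1
value_2 [RB]  L=[-1]  R=[0]  -> -1/2
value_3 [RBR]  L=[-1]  R=[-1/2,0]  -> -3/4
value_4 [RBRR]  L=[-1]  R=[-3/4,-1/2,0]  -> -7/8
value_5 [RBRRB]  L=[-1,-7/8]  R=[-3/4,-1/2,0]  -> -13/16
value_6 [RBRRBR]  L=[-1,-7/8]  R=[-13/16,-3/4,-1/2,0]  -> -27/32
value_7 [RBRRBRR]  L=[-1,-7/8]  R=[-27/32,-13/16,-3/4,-1/2,0]  -> -55/64
value_8 [RBRRBRRB]  L=[-1,-7/8,-55/64]  R=[-27/32,-13/16,-3/4,-1/2,0]  -> -109/128
value_9 [RBRRBRRBB]  L=[-1,-7/8,-55/64,-109/128]  R=[-27/32,-13/16,-3/4,-1/2,0]  -> -217/256
value_10 [RBRRBRRBBB]  L=[-1,-7/8,-55/64,-109/128,-217/256]  R=[-27/32,-13/16,-3/4,-1/2,0]  -> -433/512
value_11 [RBRRBRRBBBB]  L=[-1,-7/8,-55/64,-109/128,-217/256,-433/512]  R=[-27/32,-13/16,-3/4,-1/2,0]  -> -865/1024
value_12 [RBRRBRRBBBBR]  L=[-1,-7/8,-55/64,-109/128,-217/256,-433/512]  R=[-865/1024,-27/32,-13/16,-3/4,-1/2,0]  -> -1731/2048
value_13 [RBRRBRRBBBBRB]  L=[-1,-7/8,-55/64,-109/128,-217/256,-433/512,-1731/2048]  R=[-865/1024,-27/32,-13/16,-3/4,-1/2,0]  -> -3461/4096
value_14 [RBRRBRRBBBBRBB]  L=[-1,-7/8,-55/64,-109/128,-217/256,-433/512,-1731/2048,-3461/4096]  R=[-865/1024,-27/32,-13/16,-3/4,-1/2,0]  -> -6921/8192
value_15 [RBRRBRRBBBBRBBB]  L=[-1,-7/8,-55/64,-109/128,-217/256,-433/512,-1731/2048,-3461/4096,-6921/8192]  R=[-865/1024,-27/32,-13/16,-3/4,-1/2,0]  -> -13841/16384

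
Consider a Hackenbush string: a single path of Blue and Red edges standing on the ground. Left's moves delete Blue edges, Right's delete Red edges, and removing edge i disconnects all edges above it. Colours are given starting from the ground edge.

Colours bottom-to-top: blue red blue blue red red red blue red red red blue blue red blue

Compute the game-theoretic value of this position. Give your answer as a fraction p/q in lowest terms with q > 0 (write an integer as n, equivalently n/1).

12571/16384

G_1 [b]  L=[0]  R=[—]  => 1
G_2 [br]  L=[0]  R=[1]  => 1/2
G_3 [brb]  L=[0; 1/2]  R=[1]  => 3/4
G_4 [brbb]  L=[0; 1/2; 3/4]  R=[1]  => 7/8
G_5 [brbbr]  L=[0; 1/2; 3/4]  R=[7/8; 1]  => 13/16
G_6 [brbbrr]  L=[0; 1/2; 3/4]  R=[13/16; 7/8; 1]  => 25/32
G_7 [brbbrrr]  L=[0; 1/2; 3/4]  R=[25/32; 13/16; 7/8; 1]  => 49/64
G_8 [brbbrrrb]  L=[0; 1/2; 3/4; 49/64]  R=[25/32; 13/16; 7/8; 1]  => 99/128
G_9 [brbbrrrbr]  L=[0; 1/2; 3/4; 49/64]  R=[99/128; 25/32; 13/16; 7/8; 1]  => 197/256
G_10 [brbbrrrbrr]  L=[0; 1/2; 3/4; 49/64]  R=[197/256; 99/128; 25/32; 13/16; 7/8; 1]  => 393/512
G_11 [brbbrrrbrrr]  L=[0; 1/2; 3/4; 49/64]  R=[393/512; 197/256; 99/128; 25/32; 13/16; 7/8; 1]  => 785/1024
G_12 [brbbrrrbrrrb]  L=[0; 1/2; 3/4; 49/64; 785/1024]  R=[393/512; 197/256; 99/128; 25/32; 13/16; 7/8; 1]  => 1571/2048
G_13 [brbbrrrbrrrbb]  L=[0; 1/2; 3/4; 49/64; 785/1024; 1571/2048]  R=[393/512; 197/256; 99/128; 25/32; 13/16; 7/8; 1]  => 3143/4096
G_14 [brbbrrrbrrrbbr]  L=[0; 1/2; 3/4; 49/64; 785/1024; 1571/2048]  R=[3143/4096; 393/512; 197/256; 99/128; 25/32; 13/16; 7/8; 1]  => 6285/8192
G_15 [brbbrrrbrrrbbrb]  L=[0; 1/2; 3/4; 49/64; 785/1024; 1571/2048; 6285/8192]  R=[3143/4096; 393/512; 197/256; 99/128; 25/32; 13/16; 7/8; 1]  => 12571/16384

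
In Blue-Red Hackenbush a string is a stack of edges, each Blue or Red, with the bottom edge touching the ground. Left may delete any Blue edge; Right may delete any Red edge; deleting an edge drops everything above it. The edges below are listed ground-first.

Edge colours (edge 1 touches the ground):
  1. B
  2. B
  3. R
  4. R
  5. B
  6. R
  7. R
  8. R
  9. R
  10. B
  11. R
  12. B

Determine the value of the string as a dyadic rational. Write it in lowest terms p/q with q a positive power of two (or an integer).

edge 1 of 12 (B): { 0 | ∅ } ⇒ 1
edge 2 of 12 (B): { 0 1 | ∅ } ⇒ 2
edge 3 of 12 (R): { 0 1 | 2 } ⇒ 3/2
edge 4 of 12 (R): { 0 1 | 3/2 2 } ⇒ 5/4
edge 5 of 12 (B): { 0 1 5/4 | 3/2 2 } ⇒ 11/8
edge 6 of 12 (R): { 0 1 5/4 | 11/8 3/2 2 } ⇒ 21/16
edge 7 of 12 (R): { 0 1 5/4 | 21/16 11/8 3/2 2 } ⇒ 41/32
edge 8 of 12 (R): { 0 1 5/4 | 41/32 21/16 11/8 3/2 2 } ⇒ 81/64
edge 9 of 12 (R): { 0 1 5/4 | 81/64 41/32 21/16 11/8 3/2 2 } ⇒ 161/128
edge 10 of 12 (B): { 0 1 5/4 161/128 | 81/64 41/32 21/16 11/8 3/2 2 } ⇒ 323/256
edge 11 of 12 (R): { 0 1 5/4 161/128 | 323/256 81/64 41/32 21/16 11/8 3/2 2 } ⇒ 645/512
edge 12 of 12 (B): { 0 1 5/4 161/128 645/512 | 323/256 81/64 41/32 21/16 11/8 3/2 2 } ⇒ 1291/1024

1291/1024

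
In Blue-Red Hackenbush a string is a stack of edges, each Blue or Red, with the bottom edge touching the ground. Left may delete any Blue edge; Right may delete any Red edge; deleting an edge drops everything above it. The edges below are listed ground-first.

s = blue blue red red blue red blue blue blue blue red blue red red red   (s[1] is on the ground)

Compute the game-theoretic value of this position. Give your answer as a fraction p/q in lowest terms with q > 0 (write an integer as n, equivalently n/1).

step 1: add blue to get b; options L={ 0 } R={ none } — 1
step 2: add blue to get bb; options L={ 0,1 } R={ none } — 2
step 3: add red to get bbr; options L={ 0,1 } R={ 2 } — 3/2
step 4: add red to get bbrr; options L={ 0,1 } R={ 3/2,2 } — 5/4
step 5: add blue to get bbrrb; options L={ 0,1,5/4 } R={ 3/2,2 } — 11/8
step 6: add red to get bbrrbr; options L={ 0,1,5/4 } R={ 11/8,3/2,2 } — 21/16
step 7: add blue to get bbrrbrb; options L={ 0,1,5/4,21/16 } R={ 11/8,3/2,2 } — 43/32
step 8: add blue to get bbrrbrbb; options L={ 0,1,5/4,21/16,43/32 } R={ 11/8,3/2,2 } — 87/64
step 9: add blue to get bbrrbrbbb; options L={ 0,1,5/4,21/16,43/32,87/64 } R={ 11/8,3/2,2 } — 175/128
step 10: add blue to get bbrrbrbbbb; options L={ 0,1,5/4,21/16,43/32,87/64,175/128 } R={ 11/8,3/2,2 } — 351/256
step 11: add red to get bbrrbrbbbbr; options L={ 0,1,5/4,21/16,43/32,87/64,175/128 } R={ 351/256,11/8,3/2,2 } — 701/512
step 12: add blue to get bbrrbrbbbbrb; options L={ 0,1,5/4,21/16,43/32,87/64,175/128,701/512 } R={ 351/256,11/8,3/2,2 } — 1403/1024
step 13: add red to get bbrrbrbbbbrbr; options L={ 0,1,5/4,21/16,43/32,87/64,175/128,701/512 } R={ 1403/1024,351/256,11/8,3/2,2 } — 2805/2048
step 14: add red to get bbrrbrbbbbrbrr; options L={ 0,1,5/4,21/16,43/32,87/64,175/128,701/512 } R={ 2805/2048,1403/1024,351/256,11/8,3/2,2 } — 5609/4096
step 15: add red to get bbrrbrbbbbrbrrr; options L={ 0,1,5/4,21/16,43/32,87/64,175/128,701/512 } R={ 5609/4096,2805/2048,1403/1024,351/256,11/8,3/2,2 } — 11217/8192

11217/8192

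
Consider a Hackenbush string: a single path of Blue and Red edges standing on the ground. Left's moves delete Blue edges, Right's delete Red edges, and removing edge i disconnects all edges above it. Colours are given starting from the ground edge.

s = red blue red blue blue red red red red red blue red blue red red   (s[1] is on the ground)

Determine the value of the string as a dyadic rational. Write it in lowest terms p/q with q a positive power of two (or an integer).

1 of 15 · r · max L −∞ · min R 0 => -1
2 of 15 · rb · max L -1 · min R 0 => -1/2
3 of 15 · rbr · max L -1 · min R -1/2 => -3/4
4 of 15 · rbrb · max L -3/4 · min R -1/2 => -5/8
5 of 15 · rbrbb · max L -5/8 · min R -1/2 => -9/16
6 of 15 · rbrbbr · max L -5/8 · min R -9/16 => -19/32
7 of 15 · rbrbbrr · max L -5/8 · min R -19/32 => -39/64
8 of 15 · rbrbbrrr · max L -5/8 · min R -39/64 => -79/128
9 of 15 · rbrbbrrrr · max L -5/8 · min R -79/128 => -159/256
10 of 15 · rbrbbrrrrr · max L -5/8 · min R -159/256 => -319/512
11 of 15 · rbrbbrrrrrb · max L -319/512 · min R -159/256 => -637/1024
12 of 15 · rbrbbrrrrrbr · max L -319/512 · min R -637/1024 => -1275/2048
13 of 15 · rbrbbrrrrrbrb · max L -1275/2048 · min R -637/1024 => -2549/4096
14 of 15 · rbrbbrrrrrbrbr · max L -1275/2048 · min R -2549/4096 => -5099/8192
15 of 15 · rbrbbrrrrrbrbrr · max L -1275/2048 · min R -5099/8192 => -10199/16384

-10199/16384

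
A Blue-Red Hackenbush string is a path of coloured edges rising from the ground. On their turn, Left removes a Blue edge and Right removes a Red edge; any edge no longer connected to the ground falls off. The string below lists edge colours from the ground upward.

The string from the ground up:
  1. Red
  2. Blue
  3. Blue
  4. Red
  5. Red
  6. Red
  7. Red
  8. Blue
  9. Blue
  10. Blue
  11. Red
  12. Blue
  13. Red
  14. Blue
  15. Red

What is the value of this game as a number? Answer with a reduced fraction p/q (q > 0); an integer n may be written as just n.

G_1 [R]  L=[·]  R=[0]  -> -1
G_2 [RB]  L=[-1]  R=[0]  -> -1/2
G_3 [RBB]  L=[-1,-1/2]  R=[0]  -> -1/4
G_4 [RBBR]  L=[-1,-1/2]  R=[-1/4,0]  -> -3/8
G_5 [RBBRR]  L=[-1,-1/2]  R=[-3/8,-1/4,0]  -> -7/16
G_6 [RBBRRR]  L=[-1,-1/2]  R=[-7/16,-3/8,-1/4,0]  -> -15/32
G_7 [RBBRRRR]  L=[-1,-1/2]  R=[-15/32,-7/16,-3/8,-1/4,0]  -> -31/64
G_8 [RBBRRRRB]  L=[-1,-1/2,-31/64]  R=[-15/32,-7/16,-3/8,-1/4,0]  -> -61/128
G_9 [RBBRRRRBB]  L=[-1,-1/2,-31/64,-61/128]  R=[-15/32,-7/16,-3/8,-1/4,0]  -> -121/256
G_10 [RBBRRRRBBB]  L=[-1,-1/2,-31/64,-61/128,-121/256]  R=[-15/32,-7/16,-3/8,-1/4,0]  -> -241/512
G_11 [RBBRRRRBBBR]  L=[-1,-1/2,-31/64,-61/128,-121/256]  R=[-241/512,-15/32,-7/16,-3/8,-1/4,0]  -> -483/1024
G_12 [RBBRRRRBBBRB]  L=[-1,-1/2,-31/64,-61/128,-121/256,-483/1024]  R=[-241/512,-15/32,-7/16,-3/8,-1/4,0]  -> -965/2048
G_13 [RBBRRRRBBBRBR]  L=[-1,-1/2,-31/64,-61/128,-121/256,-483/1024]  R=[-965/2048,-241/512,-15/32,-7/16,-3/8,-1/4,0]  -> -1931/4096
G_14 [RBBRRRRBBBRBRB]  L=[-1,-1/2,-31/64,-61/128,-121/256,-483/1024,-1931/4096]  R=[-965/2048,-241/512,-15/32,-7/16,-3/8,-1/4,0]  -> -3861/8192
G_15 [RBBRRRRBBBRBRBR]  L=[-1,-1/2,-31/64,-61/128,-121/256,-483/1024,-1931/4096]  R=[-3861/8192,-965/2048,-241/512,-15/32,-7/16,-3/8,-1/4,0]  -> -7723/16384

-7723/16384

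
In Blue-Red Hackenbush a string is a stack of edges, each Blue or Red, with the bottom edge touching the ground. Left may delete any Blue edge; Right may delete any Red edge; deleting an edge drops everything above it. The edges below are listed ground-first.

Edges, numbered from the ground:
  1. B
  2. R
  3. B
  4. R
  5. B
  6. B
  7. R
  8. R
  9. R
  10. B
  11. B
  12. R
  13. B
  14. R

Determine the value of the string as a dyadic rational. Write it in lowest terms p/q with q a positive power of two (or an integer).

Recurse on prefixes of the 14-edge string B R B R B B R R R B B R B R:
g(B) = { 0 | — } — 1
g(BR) = { 0 | 1 } — 1/2
g(BRB) = { 0 1/2 | 1 } — 3/4
g(BRBR) = { 0 1/2 | 3/4 1 } — 5/8
g(BRBRB) = { 0 1/2 5/8 | 3/4 1 } — 11/16
g(BRBRBB) = { 0 1/2 5/8 11/16 | 3/4 1 } — 23/32
g(BRBRBBR) = { 0 1/2 5/8 11/16 | 23/32 3/4 1 } — 45/64
g(BRBRBBRR) = { 0 1/2 5/8 11/16 | 45/64 23/32 3/4 1 } — 89/128
g(BRBRBBRRR) = { 0 1/2 5/8 11/16 | 89/128 45/64 23/32 3/4 1 } — 177/256
g(BRBRBBRRRB) = { 0 1/2 5/8 11/16 177/256 | 89/128 45/64 23/32 3/4 1 } — 355/512
g(BRBRBBRRRBB) = { 0 1/2 5/8 11/16 177/256 355/512 | 89/128 45/64 23/32 3/4 1 } — 711/1024
g(BRBRBBRRRBBR) = { 0 1/2 5/8 11/16 177/256 355/512 | 711/1024 89/128 45/64 23/32 3/4 1 } — 1421/2048
g(BRBRBBRRRBBRB) = { 0 1/2 5/8 11/16 177/256 355/512 1421/2048 | 711/1024 89/128 45/64 23/32 3/4 1 } — 2843/4096
g(BRBRBBRRRBBRBR) = { 0 1/2 5/8 11/16 177/256 355/512 1421/2048 | 2843/4096 711/1024 89/128 45/64 23/32 3/4 1 } — 5685/8192

5685/8192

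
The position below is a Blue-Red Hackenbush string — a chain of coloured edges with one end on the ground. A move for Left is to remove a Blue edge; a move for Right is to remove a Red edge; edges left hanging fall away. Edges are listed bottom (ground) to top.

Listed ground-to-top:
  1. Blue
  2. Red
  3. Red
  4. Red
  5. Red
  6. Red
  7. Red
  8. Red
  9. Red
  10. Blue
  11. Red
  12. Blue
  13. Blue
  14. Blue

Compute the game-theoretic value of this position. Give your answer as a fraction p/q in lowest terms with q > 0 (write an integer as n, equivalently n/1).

47/8192

Build g(s[:k]) for k = 1..14, string s = Blue Red Red Red Red Red Red Red Red Blue Red Blue Blue Blue.
g(B) = { 0 | — } gives 1
g(BR) = { 0 | 1 } gives 1/2
g(BRR) = { 0 | 1/2, 1 } gives 1/4
g(BRRR) = { 0 | 1/4, 1/2, 1 } gives 1/8
g(BRRRR) = { 0 | 1/8, 1/4, 1/2, 1 } gives 1/16
g(BRRRRR) = { 0 | 1/16, 1/8, 1/4, 1/2, 1 } gives 1/32
g(BRRRRRR) = { 0 | 1/32, 1/16, 1/8, 1/4, 1/2, 1 } gives 1/64
g(BRRRRRRR) = { 0 | 1/64, 1/32, 1/16, 1/8, 1/4, 1/2, 1 } gives 1/128
g(BRRRRRRRR) = { 0 | 1/128, 1/64, 1/32, 1/16, 1/8, 1/4, 1/2, 1 } gives 1/256
g(BRRRRRRRRB) = { 0, 1/256 | 1/128, 1/64, 1/32, 1/16, 1/8, 1/4, 1/2, 1 } gives 3/512
g(BRRRRRRRRBR) = { 0, 1/256 | 3/512, 1/128, 1/64, 1/32, 1/16, 1/8, 1/4, 1/2, 1 } gives 5/1024
g(BRRRRRRRRBRB) = { 0, 1/256, 5/1024 | 3/512, 1/128, 1/64, 1/32, 1/16, 1/8, 1/4, 1/2, 1 } gives 11/2048
g(BRRRRRRRRBRBB) = { 0, 1/256, 5/1024, 11/2048 | 3/512, 1/128, 1/64, 1/32, 1/16, 1/8, 1/4, 1/2, 1 } gives 23/4096
g(BRRRRRRRRBRBBB) = { 0, 1/256, 5/1024, 11/2048, 23/4096 | 3/512, 1/128, 1/64, 1/32, 1/16, 1/8, 1/4, 1/2, 1 } gives 47/8192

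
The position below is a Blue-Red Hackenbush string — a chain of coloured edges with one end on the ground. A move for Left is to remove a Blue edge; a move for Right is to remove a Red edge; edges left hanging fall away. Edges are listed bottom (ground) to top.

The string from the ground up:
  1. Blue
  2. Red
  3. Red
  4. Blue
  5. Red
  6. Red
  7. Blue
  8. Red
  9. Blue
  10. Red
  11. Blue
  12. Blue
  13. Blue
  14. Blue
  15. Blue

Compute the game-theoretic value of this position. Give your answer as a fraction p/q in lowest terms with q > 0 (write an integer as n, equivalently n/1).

4799/16384

Build g(s[:k]) for k = 1..15, string s = Blue Red Red Blue Red Red Blue Red Blue Red Blue Blue Blue Blue Blue.
B: Left { 0 }, Right { ∅ } so simplest 1
BR: Left { 0 }, Right { 1 } so simplest 1/2
BRR: Left { 0 }, Right { 1/2 1 } so simplest 1/4
BRRB: Left { 0 1/4 }, Right { 1/2 1 } so simplest 3/8
BRRBR: Left { 0 1/4 }, Right { 3/8 1/2 1 } so simplest 5/16
BRRBRR: Left { 0 1/4 }, Right { 5/16 3/8 1/2 1 } so simplest 9/32
BRRBRRB: Left { 0 1/4 9/32 }, Right { 5/16 3/8 1/2 1 } so simplest 19/64
BRRBRRBR: Left { 0 1/4 9/32 }, Right { 19/64 5/16 3/8 1/2 1 } so simplest 37/128
BRRBRRBRB: Left { 0 1/4 9/32 37/128 }, Right { 19/64 5/16 3/8 1/2 1 } so simplest 75/256
BRRBRRBRBR: Left { 0 1/4 9/32 37/128 }, Right { 75/256 19/64 5/16 3/8 1/2 1 } so simplest 149/512
BRRBRRBRBRB: Left { 0 1/4 9/32 37/128 149/512 }, Right { 75/256 19/64 5/16 3/8 1/2 1 } so simplest 299/1024
BRRBRRBRBRBB: Left { 0 1/4 9/32 37/128 149/512 299/1024 }, Right { 75/256 19/64 5/16 3/8 1/2 1 } so simplest 599/2048
BRRBRRBRBRBBB: Left { 0 1/4 9/32 37/128 149/512 299/1024 599/2048 }, Right { 75/256 19/64 5/16 3/8 1/2 1 } so simplest 1199/4096
BRRBRRBRBRBBBB: Left { 0 1/4 9/32 37/128 149/512 299/1024 599/2048 1199/4096 }, Right { 75/256 19/64 5/16 3/8 1/2 1 } so simplest 2399/8192
BRRBRRBRBRBBBBB: Left { 0 1/4 9/32 37/128 149/512 299/1024 599/2048 1199/4096 2399/8192 }, Right { 75/256 19/64 5/16 3/8 1/2 1 } so simplest 4799/16384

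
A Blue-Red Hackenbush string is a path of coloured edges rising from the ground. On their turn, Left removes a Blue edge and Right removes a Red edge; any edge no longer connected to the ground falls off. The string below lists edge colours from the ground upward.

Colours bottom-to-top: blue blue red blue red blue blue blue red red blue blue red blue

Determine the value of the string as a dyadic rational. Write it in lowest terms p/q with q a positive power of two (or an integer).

7067/4096

Recurse on prefixes of the 14-edge string blue blue red blue red blue blue blue red red blue blue red blue:
g_1 [b]  L=[0]  R=[]  => 1
g_2 [bb]  L=[0 1]  R=[]  => 2
g_3 [bbr]  L=[0 1]  R=[2]  => 3/2
g_4 [bbrb]  L=[0 1 3/2]  R=[2]  => 7/4
g_5 [bbrbr]  L=[0 1 3/2]  R=[7/4 2]  => 13/8
g_6 [bbrbrb]  L=[0 1 3/2 13/8]  R=[7/4 2]  => 27/16
g_7 [bbrbrbb]  L=[0 1 3/2 13/8 27/16]  R=[7/4 2]  => 55/32
g_8 [bbrbrbbb]  L=[0 1 3/2 13/8 27/16 55/32]  R=[7/4 2]  => 111/64
g_9 [bbrbrbbbr]  L=[0 1 3/2 13/8 27/16 55/32]  R=[111/64 7/4 2]  => 221/128
g_10 [bbrbrbbbrr]  L=[0 1 3/2 13/8 27/16 55/32]  R=[221/128 111/64 7/4 2]  => 441/256
g_11 [bbrbrbbbrrb]  L=[0 1 3/2 13/8 27/16 55/32 441/256]  R=[221/128 111/64 7/4 2]  => 883/512
g_12 [bbrbrbbbrrbb]  L=[0 1 3/2 13/8 27/16 55/32 441/256 883/512]  R=[221/128 111/64 7/4 2]  => 1767/1024
g_13 [bbrbrbbbrrbbr]  L=[0 1 3/2 13/8 27/16 55/32 441/256 883/512]  R=[1767/1024 221/128 111/64 7/4 2]  => 3533/2048
g_14 [bbrbrbbbrrbbrb]  L=[0 1 3/2 13/8 27/16 55/32 441/256 883/512 3533/2048]  R=[1767/1024 221/128 111/64 7/4 2]  => 7067/4096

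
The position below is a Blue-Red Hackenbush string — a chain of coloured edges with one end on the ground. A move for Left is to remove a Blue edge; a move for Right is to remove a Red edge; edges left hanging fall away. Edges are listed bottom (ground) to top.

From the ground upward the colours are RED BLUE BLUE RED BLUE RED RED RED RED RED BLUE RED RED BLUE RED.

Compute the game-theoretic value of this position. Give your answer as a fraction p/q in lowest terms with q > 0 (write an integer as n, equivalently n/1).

-6107/16384

Prefix values for RED BLUE BLUE RED BLUE RED RED RED RED RED BLUE RED RED BLUE RED via {L|R} + simplicity:
R: Left { — }, Right { 0 } so simplest -1
RB: Left { -1 }, Right { 0 } so simplest -1/2
RBB: Left { -1,-1/2 }, Right { 0 } so simplest -1/4
RBBR: Left { -1,-1/2 }, Right { -1/4,0 } so simplest -3/8
RBBRB: Left { -1,-1/2,-3/8 }, Right { -1/4,0 } so simplest -5/16
RBBRBR: Left { -1,-1/2,-3/8 }, Right { -5/16,-1/4,0 } so simplest -11/32
RBBRBRR: Left { -1,-1/2,-3/8 }, Right { -11/32,-5/16,-1/4,0 } so simplest -23/64
RBBRBRRR: Left { -1,-1/2,-3/8 }, Right { -23/64,-11/32,-5/16,-1/4,0 } so simplest -47/128
RBBRBRRRR: Left { -1,-1/2,-3/8 }, Right { -47/128,-23/64,-11/32,-5/16,-1/4,0 } so simplest -95/256
RBBRBRRRRR: Left { -1,-1/2,-3/8 }, Right { -95/256,-47/128,-23/64,-11/32,-5/16,-1/4,0 } so simplest -191/512
RBBRBRRRRRB: Left { -1,-1/2,-3/8,-191/512 }, Right { -95/256,-47/128,-23/64,-11/32,-5/16,-1/4,0 } so simplest -381/1024
RBBRBRRRRRBR: Left { -1,-1/2,-3/8,-191/512 }, Right { -381/1024,-95/256,-47/128,-23/64,-11/32,-5/16,-1/4,0 } so simplest -763/2048
RBBRBRRRRRBRR: Left { -1,-1/2,-3/8,-191/512 }, Right { -763/2048,-381/1024,-95/256,-47/128,-23/64,-11/32,-5/16,-1/4,0 } so simplest -1527/4096
RBBRBRRRRRBRRB: Left { -1,-1/2,-3/8,-191/512,-1527/4096 }, Right { -763/2048,-381/1024,-95/256,-47/128,-23/64,-11/32,-5/16,-1/4,0 } so simplest -3053/8192
RBBRBRRRRRBRRBR: Left { -1,-1/2,-3/8,-191/512,-1527/4096 }, Right { -3053/8192,-763/2048,-381/1024,-95/256,-47/128,-23/64,-11/32,-5/16,-1/4,0 } so simplest -6107/16384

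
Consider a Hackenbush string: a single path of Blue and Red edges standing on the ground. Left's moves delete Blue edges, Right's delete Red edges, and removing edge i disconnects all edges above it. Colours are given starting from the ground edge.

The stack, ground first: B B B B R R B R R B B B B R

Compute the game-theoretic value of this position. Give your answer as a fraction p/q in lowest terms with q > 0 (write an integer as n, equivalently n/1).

3389/1024

Recurse on prefixes of the 14-edge string B B B B R R B R R B B B B R:
B: Left { 0 }, Right { · } = simplest 1
BB: Left { 0; 1 }, Right { · } = simplest 2
BBB: Left { 0; 1; 2 }, Right { · } = simplest 3
BBBB: Left { 0; 1; 2; 3 }, Right { · } = simplest 4
BBBBR: Left { 0; 1; 2; 3 }, Right { 4 } = simplest 7/2
BBBBRR: Left { 0; 1; 2; 3 }, Right { 7/2; 4 } = simplest 13/4
BBBBRRB: Left { 0; 1; 2; 3; 13/4 }, Right { 7/2; 4 } = simplest 27/8
BBBBRRBR: Left { 0; 1; 2; 3; 13/4 }, Right { 27/8; 7/2; 4 } = simplest 53/16
BBBBRRBRR: Left { 0; 1; 2; 3; 13/4 }, Right { 53/16; 27/8; 7/2; 4 } = simplest 105/32
BBBBRRBRRB: Left { 0; 1; 2; 3; 13/4; 105/32 }, Right { 53/16; 27/8; 7/2; 4 } = simplest 211/64
BBBBRRBRRBB: Left { 0; 1; 2; 3; 13/4; 105/32; 211/64 }, Right { 53/16; 27/8; 7/2; 4 } = simplest 423/128
BBBBRRBRRBBB: Left { 0; 1; 2; 3; 13/4; 105/32; 211/64; 423/128 }, Right { 53/16; 27/8; 7/2; 4 } = simplest 847/256
BBBBRRBRRBBBB: Left { 0; 1; 2; 3; 13/4; 105/32; 211/64; 423/128; 847/256 }, Right { 53/16; 27/8; 7/2; 4 } = simplest 1695/512
BBBBRRBRRBBBBR: Left { 0; 1; 2; 3; 13/4; 105/32; 211/64; 423/128; 847/256 }, Right { 1695/512; 53/16; 27/8; 7/2; 4 } = simplest 3389/1024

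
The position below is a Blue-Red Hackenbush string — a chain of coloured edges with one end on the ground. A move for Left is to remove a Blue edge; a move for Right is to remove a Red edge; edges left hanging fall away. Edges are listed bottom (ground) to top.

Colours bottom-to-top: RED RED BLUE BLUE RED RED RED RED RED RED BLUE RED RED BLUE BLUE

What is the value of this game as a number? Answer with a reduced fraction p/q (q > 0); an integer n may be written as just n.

-12249/8192

G(R) = { · | 0 } so -1
G(RR) = { · | -1; 0 } so -2
G(RRB) = { -2 | -1; 0 } so -3/2
G(RRBB) = { -2; -3/2 | -1; 0 } so -5/4
G(RRBBR) = { -2; -3/2 | -5/4; -1; 0 } so -11/8
G(RRBBRR) = { -2; -3/2 | -11/8; -5/4; -1; 0 } so -23/16
G(RRBBRRR) = { -2; -3/2 | -23/16; -11/8; -5/4; -1; 0 } so -47/32
G(RRBBRRRR) = { -2; -3/2 | -47/32; -23/16; -11/8; -5/4; -1; 0 } so -95/64
G(RRBBRRRRR) = { -2; -3/2 | -95/64; -47/32; -23/16; -11/8; -5/4; -1; 0 } so -191/128
G(RRBBRRRRRR) = { -2; -3/2 | -191/128; -95/64; -47/32; -23/16; -11/8; -5/4; -1; 0 } so -383/256
G(RRBBRRRRRRB) = { -2; -3/2; -383/256 | -191/128; -95/64; -47/32; -23/16; -11/8; -5/4; -1; 0 } so -765/512
G(RRBBRRRRRRBR) = { -2; -3/2; -383/256 | -765/512; -191/128; -95/64; -47/32; -23/16; -11/8; -5/4; -1; 0 } so -1531/1024
G(RRBBRRRRRRBRR) = { -2; -3/2; -383/256 | -1531/1024; -765/512; -191/128; -95/64; -47/32; -23/16; -11/8; -5/4; -1; 0 } so -3063/2048
G(RRBBRRRRRRBRRB) = { -2; -3/2; -383/256; -3063/2048 | -1531/1024; -765/512; -191/128; -95/64; -47/32; -23/16; -11/8; -5/4; -1; 0 } so -6125/4096
G(RRBBRRRRRRBRRBB) = { -2; -3/2; -383/256; -3063/2048; -6125/4096 | -1531/1024; -765/512; -191/128; -95/64; -47/32; -23/16; -11/8; -5/4; -1; 0 } so -12249/8192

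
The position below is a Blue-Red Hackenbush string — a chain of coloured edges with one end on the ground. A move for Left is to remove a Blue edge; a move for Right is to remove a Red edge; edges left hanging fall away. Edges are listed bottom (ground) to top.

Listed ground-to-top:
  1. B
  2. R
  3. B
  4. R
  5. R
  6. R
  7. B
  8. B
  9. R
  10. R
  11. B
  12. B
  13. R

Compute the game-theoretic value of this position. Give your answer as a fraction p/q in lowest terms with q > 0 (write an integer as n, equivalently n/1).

step 1: add B to get B; options L={ 0 } R={  } ⇒ 1
step 2: add R to get BR; options L={ 0 } R={ 1 } ⇒ 1/2
step 3: add B to get BRB; options L={ 0, 1/2 } R={ 1 } ⇒ 3/4
step 4: add R to get BRBR; options L={ 0, 1/2 } R={ 3/4, 1 } ⇒ 5/8
step 5: add R to get BRBRR; options L={ 0, 1/2 } R={ 5/8, 3/4, 1 } ⇒ 9/16
step 6: add R to get BRBRRR; options L={ 0, 1/2 } R={ 9/16, 5/8, 3/4, 1 } ⇒ 17/32
step 7: add B to get BRBRRRB; options L={ 0, 1/2, 17/32 } R={ 9/16, 5/8, 3/4, 1 } ⇒ 35/64
step 8: add B to get BRBRRRBB; options L={ 0, 1/2, 17/32, 35/64 } R={ 9/16, 5/8, 3/4, 1 } ⇒ 71/128
step 9: add R to get BRBRRRBBR; options L={ 0, 1/2, 17/32, 35/64 } R={ 71/128, 9/16, 5/8, 3/4, 1 } ⇒ 141/256
step 10: add R to get BRBRRRBBRR; options L={ 0, 1/2, 17/32, 35/64 } R={ 141/256, 71/128, 9/16, 5/8, 3/4, 1 } ⇒ 281/512
step 11: add B to get BRBRRRBBRRB; options L={ 0, 1/2, 17/32, 35/64, 281/512 } R={ 141/256, 71/128, 9/16, 5/8, 3/4, 1 } ⇒ 563/1024
step 12: add B to get BRBRRRBBRRBB; options L={ 0, 1/2, 17/32, 35/64, 281/512, 563/1024 } R={ 141/256, 71/128, 9/16, 5/8, 3/4, 1 } ⇒ 1127/2048
step 13: add R to get BRBRRRBBRRBBR; options L={ 0, 1/2, 17/32, 35/64, 281/512, 563/1024 } R={ 1127/2048, 141/256, 71/128, 9/16, 5/8, 3/4, 1 } ⇒ 2253/4096

2253/4096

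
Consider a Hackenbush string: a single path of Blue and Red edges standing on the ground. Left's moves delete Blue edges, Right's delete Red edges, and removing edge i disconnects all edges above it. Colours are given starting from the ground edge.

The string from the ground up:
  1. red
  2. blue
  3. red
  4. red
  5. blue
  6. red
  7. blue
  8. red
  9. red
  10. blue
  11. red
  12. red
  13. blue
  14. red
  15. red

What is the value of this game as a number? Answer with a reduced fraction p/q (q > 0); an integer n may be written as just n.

-13751/16384

1 of 15 · r · max L −∞ · min R 0 ⇒ -1
2 of 15 · rb · max L -1 · min R 0 ⇒ -1/2
3 of 15 · rbr · max L -1 · min R -1/2 ⇒ -3/4
4 of 15 · rbrr · max L -1 · min R -3/4 ⇒ -7/8
5 of 15 · rbrrb · max L -7/8 · min R -3/4 ⇒ -13/16
6 of 15 · rbrrbr · max L -7/8 · min R -13/16 ⇒ -27/32
7 of 15 · rbrrbrb · max L -27/32 · min R -13/16 ⇒ -53/64
8 of 15 · rbrrbrbr · max L -27/32 · min R -53/64 ⇒ -107/128
9 of 15 · rbrrbrbrr · max L -27/32 · min R -107/128 ⇒ -215/256
10 of 15 · rbrrbrbrrb · max L -215/256 · min R -107/128 ⇒ -429/512
11 of 15 · rbrrbrbrrbr · max L -215/256 · min R -429/512 ⇒ -859/1024
12 of 15 · rbrrbrbrrbrr · max L -215/256 · min R -859/1024 ⇒ -1719/2048
13 of 15 · rbrrbrbrrbrrb · max L -1719/2048 · min R -859/1024 ⇒ -3437/4096
14 of 15 · rbrrbrbrrbrrbr · max L -1719/2048 · min R -3437/4096 ⇒ -6875/8192
15 of 15 · rbrrbrbrrbrrbrr · max L -1719/2048 · min R -6875/8192 ⇒ -13751/16384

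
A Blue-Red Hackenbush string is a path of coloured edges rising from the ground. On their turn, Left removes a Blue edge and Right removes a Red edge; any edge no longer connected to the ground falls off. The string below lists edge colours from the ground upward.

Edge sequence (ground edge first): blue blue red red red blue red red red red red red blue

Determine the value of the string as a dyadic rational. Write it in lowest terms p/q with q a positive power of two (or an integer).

step 1: add blue to get b; options L={ 0 } R={ · } — 1
step 2: add blue to get bb; options L={ 0,1 } R={ · } — 2
step 3: add red to get bbr; options L={ 0,1 } R={ 2 } — 3/2
step 4: add red to get bbrr; options L={ 0,1 } R={ 3/2,2 } — 5/4
step 5: add red to get bbrrr; options L={ 0,1 } R={ 5/4,3/2,2 } — 9/8
step 6: add blue to get bbrrrb; options L={ 0,1,9/8 } R={ 5/4,3/2,2 } — 19/16
step 7: add red to get bbrrrbr; options L={ 0,1,9/8 } R={ 19/16,5/4,3/2,2 } — 37/32
step 8: add red to get bbrrrbrr; options L={ 0,1,9/8 } R={ 37/32,19/16,5/4,3/2,2 } — 73/64
step 9: add red to get bbrrrbrrr; options L={ 0,1,9/8 } R={ 73/64,37/32,19/16,5/4,3/2,2 } — 145/128
step 10: add red to get bbrrrbrrrr; options L={ 0,1,9/8 } R={ 145/128,73/64,37/32,19/16,5/4,3/2,2 } — 289/256
step 11: add red to get bbrrrbrrrrr; options L={ 0,1,9/8 } R={ 289/256,145/128,73/64,37/32,19/16,5/4,3/2,2 } — 577/512
step 12: add red to get bbrrrbrrrrrr; options L={ 0,1,9/8 } R={ 577/512,289/256,145/128,73/64,37/32,19/16,5/4,3/2,2 } — 1153/1024
step 13: add blue to get bbrrrbrrrrrrb; options L={ 0,1,9/8,1153/1024 } R={ 577/512,289/256,145/128,73/64,37/32,19/16,5/4,3/2,2 } — 2307/2048

2307/2048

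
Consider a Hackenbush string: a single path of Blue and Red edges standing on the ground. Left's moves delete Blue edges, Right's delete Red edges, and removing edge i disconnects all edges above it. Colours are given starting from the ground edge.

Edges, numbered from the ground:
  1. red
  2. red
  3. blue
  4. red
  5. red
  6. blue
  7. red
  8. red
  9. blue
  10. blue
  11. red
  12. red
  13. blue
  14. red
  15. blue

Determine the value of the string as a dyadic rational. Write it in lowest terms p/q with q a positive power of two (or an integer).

Recurse on prefixes of the 15-edge string red red blue red red blue red red blue blue red red blue red blue:
g(r) = { — | 0 } gives -1
g(rr) = { — | -1 0 } gives -2
g(rrb) = { -2 | -1 0 } gives -3/2
g(rrbr) = { -2 | -3/2 -1 0 } gives -7/4
g(rrbrr) = { -2 | -7/4 -3/2 -1 0 } gives -15/8
g(rrbrrb) = { -2 -15/8 | -7/4 -3/2 -1 0 } gives -29/16
g(rrbrrbr) = { -2 -15/8 | -29/16 -7/4 -3/2 -1 0 } gives -59/32
g(rrbrrbrr) = { -2 -15/8 | -59/32 -29/16 -7/4 -3/2 -1 0 } gives -119/64
g(rrbrrbrrb) = { -2 -15/8 -119/64 | -59/32 -29/16 -7/4 -3/2 -1 0 } gives -237/128
g(rrbrrbrrbb) = { -2 -15/8 -119/64 -237/128 | -59/32 -29/16 -7/4 -3/2 -1 0 } gives -473/256
g(rrbrrbrrbbr) = { -2 -15/8 -119/64 -237/128 | -473/256 -59/32 -29/16 -7/4 -3/2 -1 0 } gives -947/512
g(rrbrrbrrbbrr) = { -2 -15/8 -119/64 -237/128 | -947/512 -473/256 -59/32 -29/16 -7/4 -3/2 -1 0 } gives -1895/1024
g(rrbrrbrrbbrrb) = { -2 -15/8 -119/64 -237/128 -1895/1024 | -947/512 -473/256 -59/32 -29/16 -7/4 -3/2 -1 0 } gives -3789/2048
g(rrbrrbrrbbrrbr) = { -2 -15/8 -119/64 -237/128 -1895/1024 | -3789/2048 -947/512 -473/256 -59/32 -29/16 -7/4 -3/2 -1 0 } gives -7579/4096
g(rrbrrbrrbbrrbrb) = { -2 -15/8 -119/64 -237/128 -1895/1024 -7579/4096 | -3789/2048 -947/512 -473/256 -59/32 -29/16 -7/4 -3/2 -1 0 } gives -15157/8192

-15157/8192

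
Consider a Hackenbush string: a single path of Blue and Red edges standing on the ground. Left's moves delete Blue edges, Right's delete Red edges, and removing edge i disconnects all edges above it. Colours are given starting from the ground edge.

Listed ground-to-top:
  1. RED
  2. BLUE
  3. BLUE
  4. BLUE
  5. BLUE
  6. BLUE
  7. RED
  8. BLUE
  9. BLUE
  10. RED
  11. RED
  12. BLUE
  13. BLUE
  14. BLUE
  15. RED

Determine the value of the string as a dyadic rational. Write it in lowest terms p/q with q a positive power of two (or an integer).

-611/16384

step 1: add RED to get R; options L={ ∅ } R={ 0 } — -1
step 2: add BLUE to get RB; options L={ -1 } R={ 0 } — -1/2
step 3: add BLUE to get RBB; options L={ -1,-1/2 } R={ 0 } — -1/4
step 4: add BLUE to get RBBB; options L={ -1,-1/2,-1/4 } R={ 0 } — -1/8
step 5: add BLUE to get RBBBB; options L={ -1,-1/2,-1/4,-1/8 } R={ 0 } — -1/16
step 6: add BLUE to get RBBBBB; options L={ -1,-1/2,-1/4,-1/8,-1/16 } R={ 0 } — -1/32
step 7: add RED to get RBBBBBR; options L={ -1,-1/2,-1/4,-1/8,-1/16 } R={ -1/32,0 } — -3/64
step 8: add BLUE to get RBBBBBRB; options L={ -1,-1/2,-1/4,-1/8,-1/16,-3/64 } R={ -1/32,0 } — -5/128
step 9: add BLUE to get RBBBBBRBB; options L={ -1,-1/2,-1/4,-1/8,-1/16,-3/64,-5/128 } R={ -1/32,0 } — -9/256
step 10: add RED to get RBBBBBRBBR; options L={ -1,-1/2,-1/4,-1/8,-1/16,-3/64,-5/128 } R={ -9/256,-1/32,0 } — -19/512
step 11: add RED to get RBBBBBRBBRR; options L={ -1,-1/2,-1/4,-1/8,-1/16,-3/64,-5/128 } R={ -19/512,-9/256,-1/32,0 } — -39/1024
step 12: add BLUE to get RBBBBBRBBRRB; options L={ -1,-1/2,-1/4,-1/8,-1/16,-3/64,-5/128,-39/1024 } R={ -19/512,-9/256,-1/32,0 } — -77/2048
step 13: add BLUE to get RBBBBBRBBRRBB; options L={ -1,-1/2,-1/4,-1/8,-1/16,-3/64,-5/128,-39/1024,-77/2048 } R={ -19/512,-9/256,-1/32,0 } — -153/4096
step 14: add BLUE to get RBBBBBRBBRRBBB; options L={ -1,-1/2,-1/4,-1/8,-1/16,-3/64,-5/128,-39/1024,-77/2048,-153/4096 } R={ -19/512,-9/256,-1/32,0 } — -305/8192
step 15: add RED to get RBBBBBRBBRRBBBR; options L={ -1,-1/2,-1/4,-1/8,-1/16,-3/64,-5/128,-39/1024,-77/2048,-153/4096 } R={ -305/8192,-19/512,-9/256,-1/32,0 } — -611/16384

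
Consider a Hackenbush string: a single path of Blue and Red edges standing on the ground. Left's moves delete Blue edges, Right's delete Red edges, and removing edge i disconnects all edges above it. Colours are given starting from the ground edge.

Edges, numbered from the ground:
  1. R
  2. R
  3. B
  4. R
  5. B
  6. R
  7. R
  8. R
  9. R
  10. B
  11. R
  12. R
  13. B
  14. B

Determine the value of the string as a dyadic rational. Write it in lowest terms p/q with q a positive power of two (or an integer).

-7129/4096

Recurse on prefixes of the 14-edge string R R B R B R R R R B R R B B:
1 of 14 · R · max L −∞ · min R 0 so -1
2 of 14 · RR · max L −∞ · min R -1 so -2
3 of 14 · RRB · max L -2 · min R -1 so -3/2
4 of 14 · RRBR · max L -2 · min R -3/2 so -7/4
5 of 14 · RRBRB · max L -7/4 · min R -3/2 so -13/8
6 of 14 · RRBRBR · max L -7/4 · min R -13/8 so -27/16
7 of 14 · RRBRBRR · max L -7/4 · min R -27/16 so -55/32
8 of 14 · RRBRBRRR · max L -7/4 · min R -55/32 so -111/64
9 of 14 · RRBRBRRRR · max L -7/4 · min R -111/64 so -223/128
10 of 14 · RRBRBRRRRB · max L -223/128 · min R -111/64 so -445/256
11 of 14 · RRBRBRRRRBR · max L -223/128 · min R -445/256 so -891/512
12 of 14 · RRBRBRRRRBRR · max L -223/128 · min R -891/512 so -1783/1024
13 of 14 · RRBRBRRRRBRRB · max L -1783/1024 · min R -891/512 so -3565/2048
14 of 14 · RRBRBRRRRBRRBB · max L -3565/2048 · min R -891/512 so -7129/4096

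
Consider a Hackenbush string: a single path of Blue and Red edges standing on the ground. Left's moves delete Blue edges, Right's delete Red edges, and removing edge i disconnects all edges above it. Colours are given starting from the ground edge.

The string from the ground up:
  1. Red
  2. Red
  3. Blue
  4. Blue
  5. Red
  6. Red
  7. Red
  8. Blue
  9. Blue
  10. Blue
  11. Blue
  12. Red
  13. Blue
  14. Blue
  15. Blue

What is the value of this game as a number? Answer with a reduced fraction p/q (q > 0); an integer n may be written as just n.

Build g(s[:k]) for k = 1..15, string s = Red Red Blue Blue Red Red Red Blue Blue Blue Blue Red Blue Blue Blue.
g(R) = { — | 0 } so -1
g(RR) = { — | -1,0 } so -2
g(RRB) = { -2 | -1,0 } so -3/2
g(RRBB) = { -2,-3/2 | -1,0 } so -5/4
g(RRBBR) = { -2,-3/2 | -5/4,-1,0 } so -11/8
g(RRBBRR) = { -2,-3/2 | -11/8,-5/4,-1,0 } so -23/16
g(RRBBRRR) = { -2,-3/2 | -23/16,-11/8,-5/4,-1,0 } so -47/32
g(RRBBRRRB) = { -2,-3/2,-47/32 | -23/16,-11/8,-5/4,-1,0 } so -93/64
g(RRBBRRRBB) = { -2,-3/2,-47/32,-93/64 | -23/16,-11/8,-5/4,-1,0 } so -185/128
g(RRBBRRRBBB) = { -2,-3/2,-47/32,-93/64,-185/128 | -23/16,-11/8,-5/4,-1,0 } so -369/256
g(RRBBRRRBBBB) = { -2,-3/2,-47/32,-93/64,-185/128,-369/256 | -23/16,-11/8,-5/4,-1,0 } so -737/512
g(RRBBRRRBBBBR) = { -2,-3/2,-47/32,-93/64,-185/128,-369/256 | -737/512,-23/16,-11/8,-5/4,-1,0 } so -1475/1024
g(RRBBRRRBBBBRB) = { -2,-3/2,-47/32,-93/64,-185/128,-369/256,-1475/1024 | -737/512,-23/16,-11/8,-5/4,-1,0 } so -2949/2048
g(RRBBRRRBBBBRBB) = { -2,-3/2,-47/32,-93/64,-185/128,-369/256,-1475/1024,-2949/2048 | -737/512,-23/16,-11/8,-5/4,-1,0 } so -5897/4096
g(RRBBRRRBBBBRBBB) = { -2,-3/2,-47/32,-93/64,-185/128,-369/256,-1475/1024,-2949/2048,-5897/4096 | -737/512,-23/16,-11/8,-5/4,-1,0 } so -11793/8192

-11793/8192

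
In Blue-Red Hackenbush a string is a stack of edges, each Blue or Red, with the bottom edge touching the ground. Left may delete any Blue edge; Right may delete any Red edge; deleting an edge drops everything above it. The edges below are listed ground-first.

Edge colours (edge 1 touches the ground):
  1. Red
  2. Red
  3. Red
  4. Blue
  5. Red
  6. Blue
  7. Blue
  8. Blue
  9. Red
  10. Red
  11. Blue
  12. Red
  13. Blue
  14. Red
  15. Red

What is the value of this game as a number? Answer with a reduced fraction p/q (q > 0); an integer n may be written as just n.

Recurse on prefixes of the 15-edge string Red Red Red Blue Red Blue Blue Blue Red Red Blue Red Blue Red Red:
R: Left { · }, Right { 0 } → simplest -1
RR: Left { · }, Right { -1 0 } → simplest -2
RRR: Left { · }, Right { -2 -1 0 } → simplest -3
RRRB: Left { -3 }, Right { -2 -1 0 } → simplest -5/2
RRRBR: Left { -3 }, Right { -5/2 -2 -1 0 } → simplest -11/4
RRRBRB: Left { -3 -11/4 }, Right { -5/2 -2 -1 0 } → simplest -21/8
RRRBRBB: Left { -3 -11/4 -21/8 }, Right { -5/2 -2 -1 0 } → simplest -41/16
RRRBRBBB: Left { -3 -11/4 -21/8 -41/16 }, Right { -5/2 -2 -1 0 } → simplest -81/32
RRRBRBBBR: Left { -3 -11/4 -21/8 -41/16 }, Right { -81/32 -5/2 -2 -1 0 } → simplest -163/64
RRRBRBBBRR: Left { -3 -11/4 -21/8 -41/16 }, Right { -163/64 -81/32 -5/2 -2 -1 0 } → simplest -327/128
RRRBRBBBRRB: Left { -3 -11/4 -21/8 -41/16 -327/128 }, Right { -163/64 -81/32 -5/2 -2 -1 0 } → simplest -653/256
RRRBRBBBRRBR: Left { -3 -11/4 -21/8 -41/16 -327/128 }, Right { -653/256 -163/64 -81/32 -5/2 -2 -1 0 } → simplest -1307/512
RRRBRBBBRRBRB: Left { -3 -11/4 -21/8 -41/16 -327/128 -1307/512 }, Right { -653/256 -163/64 -81/32 -5/2 -2 -1 0 } → simplest -2613/1024
RRRBRBBBRRBRBR: Left { -3 -11/4 -21/8 -41/16 -327/128 -1307/512 }, Right { -2613/1024 -653/256 -163/64 -81/32 -5/2 -2 -1 0 } → simplest -5227/2048
RRRBRBBBRRBRBRR: Left { -3 -11/4 -21/8 -41/16 -327/128 -1307/512 }, Right { -5227/2048 -2613/1024 -653/256 -163/64 -81/32 -5/2 -2 -1 0 } → simplest -10455/4096

-10455/4096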